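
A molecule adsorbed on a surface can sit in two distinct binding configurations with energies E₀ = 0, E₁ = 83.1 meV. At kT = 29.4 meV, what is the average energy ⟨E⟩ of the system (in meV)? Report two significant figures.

Eᵢ/kT = 0, 2.827.
Z = Σ e^(−Eᵢ/kT) = e^(−0) + e^(−2.827) = 1.000 + 0.05919 = 1.059.
⟨E⟩ = Σ Eᵢ e^(−Eᵢ/kT) / Z = (0·1.000 + 83.1·0.05919) / 1.059 = 4.6 meV.

4.6 meV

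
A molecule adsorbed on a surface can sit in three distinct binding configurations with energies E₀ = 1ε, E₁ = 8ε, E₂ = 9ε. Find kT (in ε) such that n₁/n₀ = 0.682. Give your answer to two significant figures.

n₁/n₀ = exp[−(E₁−E₀)/kT] = 0.682.
⇒ (E₁−E₀)/kT = ln(1/0.682) = ln(1.466) = 0.3825.
kT = 7ε / 0.3825 = 18 ε.

18 ε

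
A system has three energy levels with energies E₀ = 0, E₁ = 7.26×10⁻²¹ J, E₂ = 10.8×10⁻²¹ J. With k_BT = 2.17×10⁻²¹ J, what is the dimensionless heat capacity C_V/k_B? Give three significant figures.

0.521

Eᵢ/kT = 0, 3.3456, 4.9770.
Z = Σ e^(−Eᵢ/kT) = e^(−0) + e^(−3.3456) + e^(−4.9770) = 1.0000 + 0.035239 + 0.0068947 = 1.0421.
⟨E⟩ = 0.31695, ⟨E²⟩ = 2.5540.
C_V/k_B = (⟨E²⟩ − ⟨E⟩²)/(kT)² = (2.5540 − 0.10046)/4.7089 = 0.521.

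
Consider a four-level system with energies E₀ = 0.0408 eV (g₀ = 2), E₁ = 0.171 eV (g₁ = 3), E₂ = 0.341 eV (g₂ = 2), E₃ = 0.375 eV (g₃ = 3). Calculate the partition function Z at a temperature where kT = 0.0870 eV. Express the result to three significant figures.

Eᵢ/kT = 0.46897, 1.9655, 3.9195, 4.3103.
Z = Σ gᵢe^(−Eᵢ/kT) = 2·e^(−0.46897) + 3·e^(−1.9655) + 2·e^(−3.9195) + 3·e^(−4.3103) = 1.2513 + 0.42026 + 0.039702 + 0.040289 = 1.7516.

Z = 1.75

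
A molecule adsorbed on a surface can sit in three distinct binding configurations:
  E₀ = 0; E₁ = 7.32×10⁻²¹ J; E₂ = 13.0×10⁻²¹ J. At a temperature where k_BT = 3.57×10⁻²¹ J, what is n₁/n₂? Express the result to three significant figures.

n₁/n₂ = exp[−(E₁−E₂)/kT] = exp(−(-5.68 ×10⁻²¹ J)/(3.57 ×10⁻²¹ J)) = exp(1.5910) = 4.91.

4.91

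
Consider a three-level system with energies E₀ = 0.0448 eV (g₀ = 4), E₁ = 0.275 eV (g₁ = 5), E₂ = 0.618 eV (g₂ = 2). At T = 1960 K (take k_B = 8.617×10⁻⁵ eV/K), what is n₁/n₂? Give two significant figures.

k_BT = 8.617×10⁻⁵ × 1960 K = 0.1689 eV.
n₁/n₂ = (g₁/g₂) exp[−(E₁−E₂)/kT] = (5/2) × exp(−(-0.343 eV)/(0.1689 eV)) = (5/2) × exp(2.031) = 19.

19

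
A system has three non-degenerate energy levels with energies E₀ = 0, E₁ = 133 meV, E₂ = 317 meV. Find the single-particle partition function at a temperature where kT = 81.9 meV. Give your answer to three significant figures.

Eᵢ/kT = 0, 1.6239, 3.8706.
Z = Σ e^(−Eᵢ/kT) = e^(−0) + e^(−1.6239) + e^(−3.8706) = 1.0000 + 0.19713 + 0.020846 = 1.2180.

Z = 1.22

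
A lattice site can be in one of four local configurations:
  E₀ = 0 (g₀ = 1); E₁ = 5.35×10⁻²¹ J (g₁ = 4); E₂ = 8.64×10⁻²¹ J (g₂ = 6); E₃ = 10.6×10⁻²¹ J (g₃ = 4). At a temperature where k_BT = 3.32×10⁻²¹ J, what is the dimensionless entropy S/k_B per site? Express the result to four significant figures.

Eᵢ/kT = 0, 1.61145, 2.60241, 3.19277.
Z = Σ gᵢe^(−Eᵢ/kT) = 1·e^(−0) + 4·e^(−1.61145) + 6·e^(−2.60241) + 4·e^(−3.19277) = 1.00000 + 0.798392 + 0.444569 + 0.164232 = 2.40719.
⟨E⟩ = Σ EᵢPᵢ = 4.09329 ×10⁻²¹ J.
S/k_B = ln Z + ⟨E⟩/kT = ln(2.40719) + 4.09329/3.32 = 0.878460 + 1.23292 = 2.111.

2.111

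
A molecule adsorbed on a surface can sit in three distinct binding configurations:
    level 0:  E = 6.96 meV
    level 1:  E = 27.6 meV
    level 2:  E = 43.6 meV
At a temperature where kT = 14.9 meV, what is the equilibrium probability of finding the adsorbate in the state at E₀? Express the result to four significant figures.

Eᵢ/kT = 0.467114, 1.85235, 2.92617.
Z = Σ e^(−Eᵢ/kT) = e^(−0.467114) + e^(−1.85235) + e^(−2.92617) = 0.626809 + 0.156868 + 0.0536019 = 0.837279.
P₀ = e^(−E₀/kT) / Z = 0.626809/0.837279 = 0.7486.

0.7486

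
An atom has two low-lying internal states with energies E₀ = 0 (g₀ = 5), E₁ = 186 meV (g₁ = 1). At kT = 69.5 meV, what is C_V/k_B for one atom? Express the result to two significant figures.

Eᵢ/kT = 0, 2.676.
Z = Σ gᵢe^(−Eᵢ/kT) = 5·e^(−0) + 1·e^(−2.676) = 5.000 + 0.06884 = 5.069.
⟨E⟩ = 2.526 meV, ⟨E²⟩ = 469.8 meV².
C_V/k_B = (⟨E²⟩ − ⟨E⟩²)/(kT)² = (469.8 − 6.381)/4830 = 0.096.

0.096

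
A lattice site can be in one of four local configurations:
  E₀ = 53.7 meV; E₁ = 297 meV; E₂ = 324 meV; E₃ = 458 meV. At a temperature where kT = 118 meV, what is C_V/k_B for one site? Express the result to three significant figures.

Eᵢ/kT = 0.45508, 2.5169, 2.7458, 3.8814.
Z = Σ e^(−Eᵢ/kT) = e^(−0.45508) + e^(−2.5169) + e^(−2.7458) + e^(−3.8814) = 0.63440 + 0.080709 + 0.064197 + 0.020622 = 0.79993.
⟨E⟩ = 110.36 meV, ⟨E²⟩ = 25019 meV².
C_V/k_B = (⟨E²⟩ − ⟨E⟩²)/(kT)² = (25019 − 12179)/13924 = 0.922.

0.922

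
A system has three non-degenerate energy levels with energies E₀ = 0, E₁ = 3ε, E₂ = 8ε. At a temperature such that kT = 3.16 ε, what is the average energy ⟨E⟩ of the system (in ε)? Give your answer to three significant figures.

Eᵢ/kT = 0, 0.94937, 2.5316.
Z = Σ e^(−Eᵢ/kT) = e^(−0) + e^(−0.94937) + e^(−2.5316) = 1.0000 + 0.38698 + 0.079532 = 1.4665.
⟨E⟩ = Σ Eᵢ e^(−Eᵢ/kT) / Z = (0·1.0000 + 3·0.38698 + 8·0.079532) / 1.4665 = 1.23 ε.

1.23 ε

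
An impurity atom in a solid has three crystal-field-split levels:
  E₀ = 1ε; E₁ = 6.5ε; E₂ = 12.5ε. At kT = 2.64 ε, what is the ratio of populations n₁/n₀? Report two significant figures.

0.12

n₁/n₀ = exp[−(E₁−E₀)/kT] = exp(−(5.5ε)/(2.64ε)) = exp(-2.083) = 0.12.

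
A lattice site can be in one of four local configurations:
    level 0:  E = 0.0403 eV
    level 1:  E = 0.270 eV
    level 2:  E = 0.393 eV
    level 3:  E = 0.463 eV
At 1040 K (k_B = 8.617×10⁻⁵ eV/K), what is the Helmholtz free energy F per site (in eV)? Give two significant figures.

0.031 eV

k_BT = 8.617×10⁻⁵ × 1040 K = 0.08962 eV.
Eᵢ/kT = 0.4497, 3.013, 4.385, 5.166.
Z = Σ e^(−Eᵢ/kT) = e^(−0.4497) + e^(−3.013) + e^(−4.385) + e^(−5.166) = 0.6378 + 0.04914 + 0.01246 + 0.005707 = 0.7051.
F = −kT ln Z = −0.08962 × ln(0.7051) = −0.08962 × -0.3494 = 0.031 eV.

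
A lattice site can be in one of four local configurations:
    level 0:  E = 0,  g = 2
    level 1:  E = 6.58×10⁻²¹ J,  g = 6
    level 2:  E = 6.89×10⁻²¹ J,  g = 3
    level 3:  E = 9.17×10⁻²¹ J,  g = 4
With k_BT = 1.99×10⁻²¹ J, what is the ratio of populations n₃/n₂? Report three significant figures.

n₃/n₂ = (g₃/g₂) exp[−(E₃−E₂)/kT] = (4/3) × exp(−(2.28 ×10⁻²¹ J)/(1.99 ×10⁻²¹ J)) = (4/3) × exp(-1.1457) = 0.424.

0.424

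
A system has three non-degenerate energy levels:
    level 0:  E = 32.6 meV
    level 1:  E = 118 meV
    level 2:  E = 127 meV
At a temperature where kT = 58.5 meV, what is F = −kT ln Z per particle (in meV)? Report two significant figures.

12 meV

Eᵢ/kT = 0.5573, 2.017, 2.171.
Z = Σ e^(−Eᵢ/kT) = e^(−0.5573) + e^(−2.017) + e^(−2.171) = 0.5728 + 0.1331 + 0.1141 = 0.8200.
F = −kT ln Z = −58.5 × ln(0.8200) = −58.5 × -0.1985 = 12 meV.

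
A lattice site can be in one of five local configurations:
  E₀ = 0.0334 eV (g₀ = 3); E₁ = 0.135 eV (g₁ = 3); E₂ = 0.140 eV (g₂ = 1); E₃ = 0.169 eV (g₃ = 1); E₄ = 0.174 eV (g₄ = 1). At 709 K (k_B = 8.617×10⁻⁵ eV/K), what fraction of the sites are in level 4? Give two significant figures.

k_BT = 8.617×10⁻⁵ × 709 K = 0.06109 eV.
Eᵢ/kT = 0.5467, 2.210, 2.292, 2.766, 2.848.
Z = Σ gᵢe^(−Eᵢ/kT) = 3·e^(−0.5467) + 3·e^(−2.210) + 1·e^(−2.292) + 1·e^(−2.766) + 1·e^(−2.848) = 1.737 + 0.3291 + 0.1011 + 0.06291 + 0.05796 = 2.288.
P₄ = g₄ e^(−E₄/kT) / Z = 0.05796/2.288 = 0.025.

0.025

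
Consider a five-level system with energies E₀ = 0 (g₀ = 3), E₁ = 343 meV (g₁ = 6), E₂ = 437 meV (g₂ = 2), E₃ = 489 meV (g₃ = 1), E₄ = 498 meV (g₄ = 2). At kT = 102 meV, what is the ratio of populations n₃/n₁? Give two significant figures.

0.040

n₃/n₁ = (g₃/g₁) exp[−(E₃−E₁)/kT] = (1/6) × exp(−(146 meV)/(102 meV)) = (1/6) × exp(-1.431) = 0.040.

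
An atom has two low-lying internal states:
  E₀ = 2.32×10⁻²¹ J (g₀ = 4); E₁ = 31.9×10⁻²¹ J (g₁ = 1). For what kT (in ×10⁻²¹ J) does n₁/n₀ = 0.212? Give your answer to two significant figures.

n₁/n₀ = (g₁/g₀) exp[−(E₁−E₀)/kT] = 0.212.
⇒ (E₁−E₀)/kT = ln((1/4)/0.212) = ln(1.179) = 0.1647.
kT = 29.58 ×10⁻²¹ J / 0.1647 = 180 ×10⁻²¹ J.

180 ×10⁻²¹ J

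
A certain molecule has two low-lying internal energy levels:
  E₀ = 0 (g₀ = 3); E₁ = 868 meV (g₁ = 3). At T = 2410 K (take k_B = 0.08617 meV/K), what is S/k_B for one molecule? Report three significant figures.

k_BT = 0.08617 × 2410 K = 207.67 meV.
Eᵢ/kT = 0, 4.1797.
Z = Σ gᵢe^(−Eᵢ/kT) = 3·e^(−0) + 3·e^(−4.1797) = 3.0000 + 0.045909 = 3.0459.
⟨E⟩ = Σ EᵢPᵢ = 13.083 meV.
S/k_B = ln Z + ⟨E⟩/kT = ln(3.0459) + 13.083/207.67 = 1.1138 + 0.062999 = 1.18.

1.18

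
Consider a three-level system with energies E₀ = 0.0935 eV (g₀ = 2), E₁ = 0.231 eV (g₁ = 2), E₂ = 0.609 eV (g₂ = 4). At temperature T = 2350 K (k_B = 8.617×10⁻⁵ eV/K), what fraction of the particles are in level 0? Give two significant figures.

k_BT = 8.617×10⁻⁵ × 2350 K = 0.2025 eV.
Eᵢ/kT = 0.4617, 1.141, 3.007.
Z = Σ gᵢe^(−Eᵢ/kT) = 2·e^(−0.4617) + 2·e^(−1.141) + 4·e^(−3.007) = 1.260 + 0.6390 + 0.1978 = 2.097.
P₀ = g₀ e^(−E₀/kT) / Z = 1.260/2.097 = 0.60.

0.60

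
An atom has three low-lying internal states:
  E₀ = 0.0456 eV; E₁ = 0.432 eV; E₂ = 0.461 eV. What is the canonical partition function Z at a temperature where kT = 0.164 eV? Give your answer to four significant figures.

Eᵢ/kT = 0.278049, 2.63415, 2.81098.
Z = Σ e^(−Eᵢ/kT) = e^(−0.278049) + e^(−2.63415) + e^(−2.81098) = 0.757260 + 0.0717800 + 0.0601460 = 0.889186.

Z = 0.8892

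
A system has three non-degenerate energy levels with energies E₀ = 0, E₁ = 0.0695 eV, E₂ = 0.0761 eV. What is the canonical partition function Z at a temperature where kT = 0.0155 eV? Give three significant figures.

Z = 1.02

Eᵢ/kT = 0, 4.4839, 4.9097.
Z = Σ e^(−Eᵢ/kT) = e^(−0) + e^(−4.4839) + e^(−4.9097) = 1.0000 + 0.011289 + 0.0073747 = 1.0187.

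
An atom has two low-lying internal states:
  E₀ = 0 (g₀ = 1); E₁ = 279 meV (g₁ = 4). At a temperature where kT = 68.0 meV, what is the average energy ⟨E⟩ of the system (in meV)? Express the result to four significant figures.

Eᵢ/kT = 0, 4.10294.
Z = Σ gᵢe^(−Eᵢ/kT) = 1·e^(−0) + 4·e^(−4.10294) = 1.00000 + 0.0660961 = 1.06610.
⟨E⟩ = Σ Eᵢ gᵢe^(−Eᵢ/kT) / Z = (0·1.00000 + 279·0.0660961) / 1.06610 = 17.30 meV.

17.30 meV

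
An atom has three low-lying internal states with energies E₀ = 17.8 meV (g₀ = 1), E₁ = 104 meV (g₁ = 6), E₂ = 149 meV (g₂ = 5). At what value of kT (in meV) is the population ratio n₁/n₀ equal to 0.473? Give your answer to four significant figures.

n₁/n₀ = (g₁/g₀) exp[−(E₁−E₀)/kT] = 0.473.
⇒ (E₁−E₀)/kT = ln((6/1)/0.473) = ln(12.6850) = 2.54042.
kT = 86.2 meV / 2.54042 = 33.93 meV.

33.93 meV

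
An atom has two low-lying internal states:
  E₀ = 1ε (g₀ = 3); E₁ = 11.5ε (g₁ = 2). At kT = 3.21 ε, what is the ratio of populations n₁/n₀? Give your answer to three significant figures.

0.0253

n₁/n₀ = (g₁/g₀) exp[−(E₁−E₀)/kT] = (2/3) × exp(−(10.5ε)/(3.21ε)) = (2/3) × exp(-3.2710) = 0.0253.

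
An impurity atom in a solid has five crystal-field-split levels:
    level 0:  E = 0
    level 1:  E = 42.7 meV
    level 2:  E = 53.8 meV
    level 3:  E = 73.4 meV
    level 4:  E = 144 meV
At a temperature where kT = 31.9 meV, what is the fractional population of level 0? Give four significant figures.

Eᵢ/kT = 0, 1.33856, 1.68652, 2.30094, 4.51411.
Z = Σ e^(−Eᵢ/kT) = e^(−0) + e^(−1.33856) + e^(−1.68652) + e^(−2.30094) + e^(−4.51411) = 1.00000 + 0.262223 + 0.185163 + 0.100165 + 0.0109533 = 1.55850.
P₀ = e^(−E₀/kT) / Z = 1.00000/1.55850 = 0.6416.

0.6416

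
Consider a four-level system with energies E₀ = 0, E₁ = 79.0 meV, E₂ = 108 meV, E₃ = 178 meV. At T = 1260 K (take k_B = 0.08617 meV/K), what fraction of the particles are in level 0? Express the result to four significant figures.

0.4885

k_BT = 0.08617 × 1260 K = 108.574 meV.
Eᵢ/kT = 0, 0.727614, 0.994713, 1.63943.
Z = Σ e^(−Eᵢ/kT) = e^(−0) + e^(−0.727614) + e^(−0.994713) + e^(−1.63943) = 1.00000 + 0.483060 + 0.369830 + 0.194091 = 2.04698.
P₀ = e^(−E₀/kT) / Z = 1.00000/2.04698 = 0.4885.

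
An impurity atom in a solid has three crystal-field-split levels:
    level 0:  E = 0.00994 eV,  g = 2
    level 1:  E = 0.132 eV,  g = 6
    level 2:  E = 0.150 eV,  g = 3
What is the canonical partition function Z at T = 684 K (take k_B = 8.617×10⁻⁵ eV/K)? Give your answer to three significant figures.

Z = 2.56

k_BT = 8.617×10⁻⁵ × 684 K = 0.058940 eV.
Eᵢ/kT = 0.16865, 2.2396, 2.5450.
Z = Σ gᵢe^(−Eᵢ/kT) = 2·e^(−0.16865) + 6·e^(−2.2396) + 3·e^(−2.5450) = 1.6896 + 0.63901 + 0.23542 = 2.5640.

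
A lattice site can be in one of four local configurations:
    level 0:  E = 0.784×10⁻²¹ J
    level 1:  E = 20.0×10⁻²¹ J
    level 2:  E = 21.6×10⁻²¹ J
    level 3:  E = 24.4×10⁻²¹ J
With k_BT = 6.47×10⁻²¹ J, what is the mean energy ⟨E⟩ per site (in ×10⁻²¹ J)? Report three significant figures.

2.96 ×10⁻²¹ J

Eᵢ/kT = 0.12117, 3.0912, 3.3385, 3.7713.
Z = Σ e^(−Eᵢ/kT) = e^(−0.12117) + e^(−3.0912) + e^(−3.3385) + e^(−3.7713) = 0.88588 + 0.045447 + 0.035490 + 0.023022 = 0.98984.
⟨E⟩ = Σ Eᵢ e^(−Eᵢ/kT) / Z = (0.784·0.88588 + 20.0·0.045447 + 21.6·0.035490 + 24.4·0.023022) / 0.98984 = 2.96 ×10⁻²¹ J.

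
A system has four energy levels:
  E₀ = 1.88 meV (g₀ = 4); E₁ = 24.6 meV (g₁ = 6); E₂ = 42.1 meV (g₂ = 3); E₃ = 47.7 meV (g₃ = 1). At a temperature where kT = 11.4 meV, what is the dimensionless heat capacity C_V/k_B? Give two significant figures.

0.77

Eᵢ/kT = 0.1649, 2.158, 3.693, 4.184.
Z = Σ gᵢe^(−Eᵢ/kT) = 4·e^(−0.1649) + 6·e^(−2.158) + 3·e^(−3.693) + 1·e^(−4.184) = 3.392 + 0.6933 + 0.07469 + 0.01524 = 4.175.
⟨E⟩ = 6.540 meV, ⟨E²⟩ = 143.4 meV².
C_V/k_B = (⟨E²⟩ − ⟨E⟩²)/(kT)² = (143.4 − 42.77)/130.0 = 0.77.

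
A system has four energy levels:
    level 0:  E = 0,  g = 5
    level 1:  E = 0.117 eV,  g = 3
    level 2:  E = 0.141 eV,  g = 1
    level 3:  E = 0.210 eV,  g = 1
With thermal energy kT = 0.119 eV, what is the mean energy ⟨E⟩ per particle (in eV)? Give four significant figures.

0.03188 eV

Eᵢ/kT = 0, 0.983193, 1.18487, 1.76471.
Z = Σ gᵢe^(−Eᵢ/kT) = 5·e^(−0) + 3·e^(−0.983193) + 1·e^(−1.18487) + 1·e^(−1.76471) = 5.00000 + 1.12234 + 0.305786 + 0.171236 = 6.59936.
⟨E⟩ = Σ Eᵢ gᵢe^(−Eᵢ/kT) / Z = (0·5.00000 + 0.117·1.12234 + 0.141·0.305786 + 0.210·0.171236) / 6.59936 = 0.03188 eV.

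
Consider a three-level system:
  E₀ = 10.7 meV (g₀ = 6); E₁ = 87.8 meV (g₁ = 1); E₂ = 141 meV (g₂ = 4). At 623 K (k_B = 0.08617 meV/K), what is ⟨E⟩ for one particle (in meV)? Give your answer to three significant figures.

k_BT = 0.08617 × 623 K = 53.684 meV.
Eᵢ/kT = 0.19931, 1.6355, 2.6265.
Z = Σ gᵢe^(−Eᵢ/kT) = 6·e^(−0.19931) + 1·e^(−1.6355) + 4·e^(−2.6265) = 4.9158 + 0.19485 + 0.28932 = 5.4000.
⟨E⟩ = Σ Eᵢ gᵢe^(−Eᵢ/kT) / Z = (10.7·4.9158 + 87.8·0.19485 + 141·0.28932) / 5.4000 = 20.5 meV.

20.5 meV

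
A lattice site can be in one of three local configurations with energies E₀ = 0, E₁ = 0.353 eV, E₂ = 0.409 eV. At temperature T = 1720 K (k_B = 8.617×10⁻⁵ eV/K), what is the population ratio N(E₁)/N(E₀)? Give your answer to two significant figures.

k_BT = 8.617×10⁻⁵ × 1720 K = 0.1482 eV.
n₁/n₀ = exp[−(E₁−E₀)/kT] = exp(−(0.353 eV)/(0.1482 eV)) = exp(-2.382) = 0.092.

0.092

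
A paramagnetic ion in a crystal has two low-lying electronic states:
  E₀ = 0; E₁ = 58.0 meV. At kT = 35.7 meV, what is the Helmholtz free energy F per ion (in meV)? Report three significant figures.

-6.42 meV

Eᵢ/kT = 0, 1.6246.
Z = Σ e^(−Eᵢ/kT) = e^(−0) + e^(−1.6246) = 1.0000 + 0.19699 = 1.1970.
F = −kT ln Z = −35.7 × ln(1.1970) = −35.7 × 0.17982 = -6.42 meV.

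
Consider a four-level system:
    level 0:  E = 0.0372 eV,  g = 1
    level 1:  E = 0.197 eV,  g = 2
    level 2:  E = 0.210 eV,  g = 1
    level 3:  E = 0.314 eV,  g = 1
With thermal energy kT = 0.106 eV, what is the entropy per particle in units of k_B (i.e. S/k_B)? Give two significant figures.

1.2

Eᵢ/kT = 0.3509, 1.858, 1.981, 2.962.
Z = Σ gᵢe^(−Eᵢ/kT) = 1·e^(−0.3509) + 2·e^(−1.858) + 1·e^(−1.981) + 1·e^(−2.962) = 0.7041 + 0.3120 + 0.1379 + 0.05172 = 1.206.
⟨E⟩ = Σ EᵢPᵢ = 0.1102 eV.
S/k_B = ln Z + ⟨E⟩/kT = ln(1.206) + 0.1102/0.106 = 0.1873 + 1.040 = 1.2.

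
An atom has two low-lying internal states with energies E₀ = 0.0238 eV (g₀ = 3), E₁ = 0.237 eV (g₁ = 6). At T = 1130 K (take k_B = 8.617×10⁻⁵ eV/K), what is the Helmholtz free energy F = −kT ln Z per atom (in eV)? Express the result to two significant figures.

k_BT = 8.617×10⁻⁵ × 1130 K = 0.09737 eV.
Eᵢ/kT = 0.2444, 2.434.
Z = Σ gᵢe^(−Eᵢ/kT) = 3·e^(−0.2444) + 6·e^(−2.434) = 2.350 + 0.5261 = 2.876.
F = −kT ln Z = −0.09737 × ln(2.876) = −0.09737 × 1.056 = -0.10 eV.

-0.10 eV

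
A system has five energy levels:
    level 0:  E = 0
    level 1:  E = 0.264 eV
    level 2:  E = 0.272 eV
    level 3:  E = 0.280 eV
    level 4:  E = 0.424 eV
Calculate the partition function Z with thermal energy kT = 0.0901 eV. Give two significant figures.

Eᵢ/kT = 0, 2.930, 3.019, 3.108, 4.706.
Z = Σ e^(−Eᵢ/kT) = e^(−0) + e^(−2.930) + e^(−3.019) + e^(−3.108) + e^(−4.706) = 1.000 + 0.05340 + 0.04885 + 0.04469 + 0.009041 = 1.156.

Z = 1.2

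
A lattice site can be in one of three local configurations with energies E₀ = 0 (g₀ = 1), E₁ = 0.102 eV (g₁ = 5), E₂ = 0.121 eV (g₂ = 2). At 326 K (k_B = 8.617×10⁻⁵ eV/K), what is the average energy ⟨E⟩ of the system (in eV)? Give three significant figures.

0.0145 eV

k_BT = 8.617×10⁻⁵ × 326 K = 0.028091 eV.
Eᵢ/kT = 0, 3.6311, 4.3074.
Z = Σ gᵢe^(−Eᵢ/kT) = 1·e^(−0) + 5·e^(−3.6311) + 2·e^(−4.3074) = 1.0000 + 0.13244 + 0.026937 = 1.1594.
⟨E⟩ = Σ Eᵢ gᵢe^(−Eᵢ/kT) / Z = (0·1.0000 + 0.102·0.13244 + 0.121·0.026937) / 1.1594 = 0.0145 eV.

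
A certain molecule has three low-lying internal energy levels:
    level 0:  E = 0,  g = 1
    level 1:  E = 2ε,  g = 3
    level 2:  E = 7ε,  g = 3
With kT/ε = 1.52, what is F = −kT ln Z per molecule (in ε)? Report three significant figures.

-0.923 ε

Eᵢ/kT = 0, 1.3158, 4.6053.
Z = Σ gᵢe^(−Eᵢ/kT) = 1·e^(−0) + 3·e^(−1.3158) + 3·e^(−4.6053) = 1.0000 + 0.80478 + 0.029996 = 1.8348.
F = −kT ln Z = −1.52 × ln(1.8348) = −1.52 × 0.60694 = -0.923 ε.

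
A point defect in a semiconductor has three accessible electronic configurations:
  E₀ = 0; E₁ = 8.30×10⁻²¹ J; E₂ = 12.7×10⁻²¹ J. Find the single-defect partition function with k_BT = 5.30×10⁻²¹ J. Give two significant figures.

Z = 1.3

Eᵢ/kT = 0, 1.566, 2.396.
Z = Σ e^(−Eᵢ/kT) = e^(−0) + e^(−1.566) + e^(−2.396) = 1.000 + 0.2089 + 0.09108 = 1.300.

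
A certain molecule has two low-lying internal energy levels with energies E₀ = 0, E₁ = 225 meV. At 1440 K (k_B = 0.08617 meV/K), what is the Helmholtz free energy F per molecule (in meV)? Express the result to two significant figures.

-19 meV

k_BT = 0.08617 × 1440 K = 124.1 meV.
Eᵢ/kT = 0, 1.813.
Z = Σ e^(−Eᵢ/kT) = e^(−0) + e^(−1.813) = 1.000 + 0.1632 = 1.163.
F = −kT ln Z = −124.1 × ln(1.163) = −124.1 × 0.1510 = -19 meV.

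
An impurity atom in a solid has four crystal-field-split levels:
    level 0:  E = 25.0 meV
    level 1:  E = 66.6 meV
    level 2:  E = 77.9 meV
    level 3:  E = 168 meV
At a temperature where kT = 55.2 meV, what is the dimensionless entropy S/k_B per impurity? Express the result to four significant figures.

Eᵢ/kT = 0.452899, 1.20652, 1.41123, 3.04348.
Z = Σ e^(−Eᵢ/kT) = e^(−0.452899) + e^(−1.20652) + e^(−1.41123) + e^(−3.04348) = 0.635782 + 0.299237 + 0.243843 + 0.0476687 = 1.22653.
⟨E⟩ = Σ EᵢPᵢ = 51.2237 meV.
S/k_B = ln Z + ⟨E⟩/kT = ln(1.22653) + 51.2237/55.2 = 0.204189 + 0.927966 = 1.132.

1.132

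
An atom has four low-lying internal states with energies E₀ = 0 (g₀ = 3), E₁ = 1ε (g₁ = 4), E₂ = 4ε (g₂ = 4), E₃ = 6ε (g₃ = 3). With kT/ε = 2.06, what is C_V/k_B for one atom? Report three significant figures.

Eᵢ/kT = 0, 0.48544, 1.9417, 2.9126.
Z = Σ gᵢe^(−Eᵢ/kT) = 3·e^(−0) + 4·e^(−0.48544) + 4·e^(−1.9417) + 3·e^(−2.9126) = 3.0000 + 2.4617 + 0.57384 + 0.16300 = 6.1985.
⟨E⟩ = 0.92523 ε, ⟨E²⟩ = 2.8251 ε².
C_V/k_B = (⟨E²⟩ − ⟨E⟩²)/(kT)² = (2.8251 − 0.85605)/4.2436 = 0.464.

0.464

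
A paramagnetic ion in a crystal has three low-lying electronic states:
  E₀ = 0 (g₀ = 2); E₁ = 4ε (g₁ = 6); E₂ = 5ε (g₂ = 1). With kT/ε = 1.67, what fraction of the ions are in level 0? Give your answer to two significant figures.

0.77

Eᵢ/kT = 0, 2.395, 2.994.
Z = Σ gᵢe^(−Eᵢ/kT) = 2·e^(−0) + 6·e^(−2.395) + 1·e^(−2.994) = 2.000 + 0.5470 + 0.05009 = 2.597.
P₀ = g₀ e^(−E₀/kT) / Z = 2.000/2.597 = 0.77.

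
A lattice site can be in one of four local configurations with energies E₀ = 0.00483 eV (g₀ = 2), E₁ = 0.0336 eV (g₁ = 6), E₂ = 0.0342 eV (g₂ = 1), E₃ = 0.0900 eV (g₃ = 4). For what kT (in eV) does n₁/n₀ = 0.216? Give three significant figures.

0.0109 eV

n₁/n₀ = (g₁/g₀) exp[−(E₁−E₀)/kT] = 0.216.
⇒ (E₁−E₀)/kT = ln((6/2)/0.216) = ln(13.889) = 2.6311.
kT = 0.02877 eV / 2.6311 = 0.0109 eV.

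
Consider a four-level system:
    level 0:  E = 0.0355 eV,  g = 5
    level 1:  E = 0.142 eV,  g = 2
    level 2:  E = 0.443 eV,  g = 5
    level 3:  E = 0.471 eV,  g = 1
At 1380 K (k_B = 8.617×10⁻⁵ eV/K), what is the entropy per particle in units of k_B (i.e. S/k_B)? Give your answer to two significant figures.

k_BT = 8.617×10⁻⁵ × 1380 K = 0.1189 eV.
Eᵢ/kT = 0.2986, 1.194, 3.726, 3.961.
Z = Σ gᵢe^(−Eᵢ/kT) = 5·e^(−0.2986) + 2·e^(−1.194) + 5·e^(−3.726) + 1·e^(−3.961) = 3.709 + 0.6060 + 0.1204 + 0.01904 = 4.454.
⟨E⟩ = Σ EᵢPᵢ = 0.06287 eV.
S/k_B = ln Z + ⟨E⟩/kT = ln(4.454) + 0.06287/0.1189 = 1.494 + 0.5288 = 2.0.

2.0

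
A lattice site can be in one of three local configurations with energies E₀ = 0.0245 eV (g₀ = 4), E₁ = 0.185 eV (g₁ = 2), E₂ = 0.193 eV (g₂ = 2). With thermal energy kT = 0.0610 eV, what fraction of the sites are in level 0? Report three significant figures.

0.937

Eᵢ/kT = 0.40164, 3.0328, 3.1639.
Z = Σ gᵢe^(−Eᵢ/kT) = 4·e^(−0.40164) + 2·e^(−3.0328) + 2·e^(−3.1639) = 2.6769 + 0.096361 + 0.084521 = 2.8578.
P₀ = g₀ e^(−E₀/kT) / Z = 2.6769/2.8578 = 0.937.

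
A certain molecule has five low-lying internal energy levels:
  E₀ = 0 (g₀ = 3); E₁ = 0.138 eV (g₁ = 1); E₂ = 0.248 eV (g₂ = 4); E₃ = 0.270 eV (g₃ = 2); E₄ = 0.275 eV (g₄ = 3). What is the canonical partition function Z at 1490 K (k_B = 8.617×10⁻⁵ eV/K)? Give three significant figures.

Z = 4.52

k_BT = 8.617×10⁻⁵ × 1490 K = 0.12839 eV.
Eᵢ/kT = 0, 1.0749, 1.9316, 2.1030, 2.1419.
Z = Σ gᵢe^(−Eᵢ/kT) = 3·e^(−0) + 1·e^(−1.0749) + 4·e^(−1.9316) + 2·e^(−2.1030) + 3·e^(−2.1419) = 3.0000 + 0.34133 + 0.57966 + 0.24418 + 0.35229 = 4.5175.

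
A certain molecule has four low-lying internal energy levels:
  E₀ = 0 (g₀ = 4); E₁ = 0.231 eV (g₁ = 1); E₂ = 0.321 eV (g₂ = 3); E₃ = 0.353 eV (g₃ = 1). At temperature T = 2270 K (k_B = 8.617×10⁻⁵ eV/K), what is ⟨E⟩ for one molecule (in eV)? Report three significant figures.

k_BT = 8.617×10⁻⁵ × 2270 K = 0.19561 eV.
Eᵢ/kT = 0, 1.1809, 1.6410, 1.8046.
Z = Σ gᵢe^(−Eᵢ/kT) = 4·e^(−0) + 1·e^(−1.1809) + 3·e^(−1.6410) + 1·e^(−1.8046) = 4.0000 + 0.30700 + 0.58136 + 0.16454 = 5.0529.
⟨E⟩ = Σ Eᵢ gᵢe^(−Eᵢ/kT) / Z = (0·4.0000 + 0.231·0.30700 + 0.321·0.58136 + 0.353·0.16454) / 5.0529 = 0.0625 eV.

0.0625 eV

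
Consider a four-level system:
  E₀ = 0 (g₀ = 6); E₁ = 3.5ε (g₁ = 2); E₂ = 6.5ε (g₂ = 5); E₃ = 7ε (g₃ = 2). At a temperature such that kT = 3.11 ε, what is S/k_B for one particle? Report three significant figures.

2.35

Eᵢ/kT = 0, 1.1254, 2.0900, 2.2508.
Z = Σ gᵢe^(−Eᵢ/kT) = 6·e^(−0) + 2·e^(−1.1254) + 5·e^(−2.0900) + 2·e^(−2.2508) = 6.0000 + 0.64905 + 0.61844 + 0.21063 = 7.4781.
⟨E⟩ = Σ EᵢPᵢ = 1.0385 ε.
S/k_B = ln Z + ⟨E⟩/kT = ln(7.4781) + 1.0385/3.11 = 2.0120 + 0.33392 = 2.35.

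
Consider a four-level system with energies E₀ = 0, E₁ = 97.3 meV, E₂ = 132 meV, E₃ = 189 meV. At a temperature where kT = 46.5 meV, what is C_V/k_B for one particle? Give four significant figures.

0.9105

Eᵢ/kT = 0, 2.09247, 2.83871, 4.06452.
Z = Σ e^(−Eᵢ/kT) = e^(−0) + e^(−2.09247) + e^(−2.83871) + e^(−4.06452) = 1.00000 + 0.123382 + 0.0585011 + 0.0171712 = 1.19905.
⟨E⟩ = 19.1590 meV, ⟨E²⟩ = 2335.84 meV².
C_V/k_B = (⟨E²⟩ − ⟨E⟩²)/(kT)² = (2335.84 − 367.067)/2162.25 = 0.9105.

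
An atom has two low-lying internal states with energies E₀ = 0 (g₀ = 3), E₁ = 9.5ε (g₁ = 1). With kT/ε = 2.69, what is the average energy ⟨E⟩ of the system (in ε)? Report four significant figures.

0.09176 ε

Eᵢ/kT = 0, 3.53160.
Z = Σ gᵢe^(−Eᵢ/kT) = 3·e^(−0) + 1·e^(−3.53160) = 3.00000 + 0.0292581 = 3.02926.
⟨E⟩ = Σ Eᵢ gᵢe^(−Eᵢ/kT) / Z = (0·3.00000 + 9.5·0.0292581) / 3.02926 = 0.09176 ε.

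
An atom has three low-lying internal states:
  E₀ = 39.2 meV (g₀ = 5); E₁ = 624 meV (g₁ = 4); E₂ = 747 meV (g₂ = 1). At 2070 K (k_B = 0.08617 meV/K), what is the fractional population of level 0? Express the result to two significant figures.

0.97

k_BT = 0.08617 × 2070 K = 178.4 meV.
Eᵢ/kT = 0.2197, 3.498, 4.187.
Z = Σ gᵢe^(−Eᵢ/kT) = 5·e^(−0.2197) + 4·e^(−3.498) + 1·e^(−4.187) = 4.014 + 0.1210 + 0.01519 = 4.150.
P₀ = g₀ e^(−E₀/kT) / Z = 4.014/4.150 = 0.97.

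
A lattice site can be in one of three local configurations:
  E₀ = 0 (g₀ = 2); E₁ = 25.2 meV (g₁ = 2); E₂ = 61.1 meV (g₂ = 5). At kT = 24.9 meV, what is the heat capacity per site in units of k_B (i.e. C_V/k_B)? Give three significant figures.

0.734

Eᵢ/kT = 0, 1.0120, 2.4538.
Z = Σ gᵢe^(−Eᵢ/kT) = 2·e^(−0) + 2·e^(−1.0120) + 5·e^(−2.4538) = 2.0000 + 0.72698 + 0.42983 = 3.1568.
⟨E⟩ = 14.123 meV, ⟨E²⟩ = 654.56 meV².
C_V/k_B = (⟨E²⟩ − ⟨E⟩²)/(kT)² = (654.56 − 199.46)/620.01 = 0.734.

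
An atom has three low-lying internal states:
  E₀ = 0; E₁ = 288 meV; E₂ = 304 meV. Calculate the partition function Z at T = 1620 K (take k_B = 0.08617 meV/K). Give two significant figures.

k_BT = 0.08617 × 1620 K = 139.6 meV.
Eᵢ/kT = 0, 2.063, 2.178.
Z = Σ e^(−Eᵢ/kT) = e^(−0) + e^(−2.063) + e^(−2.178) = 1.000 + 0.1271 + 0.1133 = 1.240.

Z = 1.2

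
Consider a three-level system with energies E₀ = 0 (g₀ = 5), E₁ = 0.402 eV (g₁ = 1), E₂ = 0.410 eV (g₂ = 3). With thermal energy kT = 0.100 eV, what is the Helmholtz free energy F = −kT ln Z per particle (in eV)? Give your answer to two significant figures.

Eᵢ/kT = 0, 4.020, 4.100.
Z = Σ gᵢe^(−Eᵢ/kT) = 5·e^(−0) + 1·e^(−4.020) + 3·e^(−4.100) = 5.000 + 0.01795 + 0.04972 = 5.068.
F = −kT ln Z = −0.100 × ln(5.068) = −0.100 × 1.623 = -0.16 eV.

-0.16 eV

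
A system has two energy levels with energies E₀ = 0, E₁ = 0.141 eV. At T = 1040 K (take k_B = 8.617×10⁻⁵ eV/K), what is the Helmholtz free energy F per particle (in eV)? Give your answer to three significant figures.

k_BT = 8.617×10⁻⁵ × 1040 K = 0.089617 eV.
Eᵢ/kT = 0, 1.5734.
Z = Σ e^(−Eᵢ/kT) = e^(−0) + e^(−1.5734) = 1.0000 + 0.20734 = 1.2073.
F = −kT ln Z = −0.089617 × ln(1.2073) = −0.089617 × 0.18839 = -0.0169 eV.

-0.0169 eV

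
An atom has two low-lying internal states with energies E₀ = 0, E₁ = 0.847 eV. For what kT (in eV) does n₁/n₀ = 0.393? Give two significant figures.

n₁/n₀ = exp[−(E₁−E₀)/kT] = 0.393.
⇒ (E₁−E₀)/kT = ln(1/0.393) = ln(2.545) = 0.9341.
kT = 0.847 eV / 0.9341 = 0.91 eV.

0.91 eV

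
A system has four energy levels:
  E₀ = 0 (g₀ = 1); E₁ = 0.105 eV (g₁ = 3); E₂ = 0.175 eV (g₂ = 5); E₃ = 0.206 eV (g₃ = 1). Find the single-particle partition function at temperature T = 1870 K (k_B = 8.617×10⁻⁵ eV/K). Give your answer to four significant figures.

Z = 4.530

k_BT = 8.617×10⁻⁵ × 1870 K = 0.161138 eV.
Eᵢ/kT = 0, 0.651615, 1.08603, 1.27841.
Z = Σ gᵢe^(−Eᵢ/kT) = 1·e^(−0) + 3·e^(−0.651615) + 5·e^(−1.08603) + 1·e^(−1.27841) = 1.00000 + 1.56361 + 1.68777 + 0.278480 = 4.52986.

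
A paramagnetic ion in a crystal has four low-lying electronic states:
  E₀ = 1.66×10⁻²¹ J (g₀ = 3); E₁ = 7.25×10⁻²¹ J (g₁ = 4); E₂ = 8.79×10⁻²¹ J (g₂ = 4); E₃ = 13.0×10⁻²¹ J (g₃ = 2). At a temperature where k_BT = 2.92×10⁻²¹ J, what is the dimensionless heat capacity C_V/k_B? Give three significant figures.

Eᵢ/kT = 0.56849, 2.4829, 3.0103, 4.4521.
Z = Σ gᵢe^(−Eᵢ/kT) = 3·e^(−0.56849) + 4·e^(−2.4829) + 4·e^(−3.0103) + 2·e^(−4.4521) = 1.6991 + 0.33400 + 0.19711 + 0.023308 = 2.2535.
⟨E⟩ = 3.2295, ⟨E²⟩ = 18.374.
C_V/k_B = (⟨E²⟩ − ⟨E⟩²)/(kT)² = (18.374 − 10.430)/8.5264 = 0.932.

0.932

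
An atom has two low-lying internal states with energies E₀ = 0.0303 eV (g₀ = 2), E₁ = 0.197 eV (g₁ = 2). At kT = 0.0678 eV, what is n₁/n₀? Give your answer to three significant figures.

n₁/n₀ = (g₁/g₀) exp[−(E₁−E₀)/kT] = (2/2) × exp(−(0.1667 eV)/(0.0678 eV)) = (2/2) × exp(-2.4587) = 0.0855.

0.0855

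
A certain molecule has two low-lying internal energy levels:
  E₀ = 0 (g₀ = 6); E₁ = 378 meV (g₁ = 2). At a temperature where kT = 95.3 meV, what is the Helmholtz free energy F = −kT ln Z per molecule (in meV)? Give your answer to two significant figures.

Eᵢ/kT = 0, 3.966.
Z = Σ gᵢe^(−Eᵢ/kT) = 6·e^(−0) + 2·e^(−3.966) = 6.000 + 0.03790 = 6.038.
F = −kT ln Z = −95.3 × ln(6.038) = −95.3 × 1.798 = -170 meV.

-170 meV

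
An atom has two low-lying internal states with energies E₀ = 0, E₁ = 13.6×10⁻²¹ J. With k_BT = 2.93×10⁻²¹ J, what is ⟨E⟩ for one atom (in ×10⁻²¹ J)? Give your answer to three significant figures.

Eᵢ/kT = 0, 4.6416.
Z = Σ e^(−Eᵢ/kT) = e^(−0) + e^(−4.6416) = 1.0000 + 0.0096423 = 1.0096.
⟨E⟩ = Σ Eᵢ e^(−Eᵢ/kT) / Z = (0·1.0000 + 13.6·0.0096423) / 1.0096 = 0.130 ×10⁻²¹ J.

0.130 ×10⁻²¹ J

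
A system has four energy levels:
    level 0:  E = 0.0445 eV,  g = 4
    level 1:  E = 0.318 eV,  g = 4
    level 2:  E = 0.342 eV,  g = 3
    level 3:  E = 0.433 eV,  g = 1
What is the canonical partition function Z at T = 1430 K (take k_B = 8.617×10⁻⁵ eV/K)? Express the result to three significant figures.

k_BT = 8.617×10⁻⁵ × 1430 K = 0.12322 eV.
Eᵢ/kT = 0.36114, 2.5807, 2.7755, 3.5140.
Z = Σ gᵢe^(−Eᵢ/kT) = 4·e^(−0.36114) + 4·e^(−2.5807) + 3·e^(−2.7755) + 1·e^(−3.5140) = 2.7875 + 0.30288 + 0.18695 + 0.029778 = 3.3071.

Z = 3.31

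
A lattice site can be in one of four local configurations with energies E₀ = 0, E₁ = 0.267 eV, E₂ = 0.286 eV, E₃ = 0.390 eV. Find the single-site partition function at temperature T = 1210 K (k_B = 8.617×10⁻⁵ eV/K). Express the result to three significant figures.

k_BT = 8.617×10⁻⁵ × 1210 K = 0.10427 eV.
Eᵢ/kT = 0, 2.5607, 2.7429, 3.7403.
Z = Σ e^(−Eᵢ/kT) = e^(−0) + e^(−2.5607) + e^(−2.7429) + e^(−3.7403) = 1.0000 + 0.077251 + 0.064383 + 0.023747 = 1.1654.

Z = 1.17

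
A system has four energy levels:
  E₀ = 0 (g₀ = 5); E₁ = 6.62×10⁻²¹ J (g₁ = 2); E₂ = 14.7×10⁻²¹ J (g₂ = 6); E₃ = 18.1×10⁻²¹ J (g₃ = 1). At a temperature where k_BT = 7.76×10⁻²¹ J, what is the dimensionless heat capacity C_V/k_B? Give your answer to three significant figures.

Eᵢ/kT = 0, 0.85309, 1.8943, 2.3325.
Z = Σ gᵢe^(−Eᵢ/kT) = 5·e^(−0) + 2·e^(−0.85309) + 6·e^(−1.8943) + 1·e^(−2.3325) = 5.0000 + 0.85219 + 0.90254 + 0.097053 = 6.8518.
⟨E⟩ = 3.0161, ⟨E²⟩ = 38.555.
C_V/k_B = (⟨E²⟩ − ⟨E⟩²)/(kT)² = (38.555 − 9.0969)/60.218 = 0.489.

0.489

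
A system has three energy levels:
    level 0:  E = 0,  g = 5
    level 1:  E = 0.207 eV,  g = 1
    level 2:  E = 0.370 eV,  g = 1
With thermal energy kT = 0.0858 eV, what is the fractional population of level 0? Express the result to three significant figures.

0.980

Eᵢ/kT = 0, 2.4126, 4.3124.
Z = Σ gᵢe^(−Eᵢ/kT) = 5·e^(−0) + 1·e^(−2.4126) + 1·e^(−4.3124) = 5.0000 + 0.089582 + 0.013401 = 5.1030.
P₀ = g₀ e^(−E₀/kT) / Z = 5.0000/5.1030 = 0.980.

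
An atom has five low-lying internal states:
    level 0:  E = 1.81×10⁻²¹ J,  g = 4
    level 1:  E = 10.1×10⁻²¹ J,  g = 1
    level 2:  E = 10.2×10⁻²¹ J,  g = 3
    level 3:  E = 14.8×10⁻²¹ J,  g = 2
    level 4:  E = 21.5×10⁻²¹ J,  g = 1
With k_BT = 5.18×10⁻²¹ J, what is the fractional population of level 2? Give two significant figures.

Eᵢ/kT = 0.3494, 1.950, 1.969, 2.857, 4.151.
Z = Σ gᵢe^(−Eᵢ/kT) = 4·e^(−0.3494) + 1·e^(−1.950) + 3·e^(−1.969) + 2·e^(−2.857) + 1·e^(−4.151) = 2.820 + 0.1423 + 0.4188 + 0.1149 + 0.01575 = 3.512.
P₂ = g₂ e^(−E₂/kT) / Z = 0.4188/3.512 = 0.12.

0.12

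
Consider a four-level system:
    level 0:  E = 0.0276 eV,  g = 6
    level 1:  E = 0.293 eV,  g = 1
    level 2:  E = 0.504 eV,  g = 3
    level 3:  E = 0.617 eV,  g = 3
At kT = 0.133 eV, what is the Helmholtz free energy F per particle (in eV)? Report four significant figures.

-0.2162 eV

Eᵢ/kT = 0.207519, 2.20301, 3.78947, 4.63910.
Z = Σ gᵢe^(−Eᵢ/kT) = 6·e^(−0.207519) + 1·e^(−2.20301) + 3·e^(−3.78947) + 3·e^(−4.63910) = 4.87559 + 0.110470 + 0.0678227 + 0.0289992 = 5.08288.
F = −kT ln Z = −0.133 × ln(5.08288) = −0.133 × 1.62588 = -0.2162 eV.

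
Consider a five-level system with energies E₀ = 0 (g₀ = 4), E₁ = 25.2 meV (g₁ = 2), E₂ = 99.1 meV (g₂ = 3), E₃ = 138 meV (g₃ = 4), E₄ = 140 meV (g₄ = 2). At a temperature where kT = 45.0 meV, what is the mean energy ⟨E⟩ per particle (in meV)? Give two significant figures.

Eᵢ/kT = 0, 0.5600, 2.202, 3.067, 3.111.
Z = Σ gᵢe^(−Eᵢ/kT) = 4·e^(−0) + 2·e^(−0.5600) + 3·e^(−2.202) + 4·e^(−3.067) + 2·e^(−3.111) = 4.000 + 1.142 + 0.3317 + 0.1862 + 0.08911 = 5.749.
⟨E⟩ = Σ Eᵢ gᵢe^(−Eᵢ/kT) / Z = (0·4.000 + 25.2·1.142 + 99.1·0.3317 + 138·0.1862 + 140·0.08911) / 5.749 = 17 meV.

17 meV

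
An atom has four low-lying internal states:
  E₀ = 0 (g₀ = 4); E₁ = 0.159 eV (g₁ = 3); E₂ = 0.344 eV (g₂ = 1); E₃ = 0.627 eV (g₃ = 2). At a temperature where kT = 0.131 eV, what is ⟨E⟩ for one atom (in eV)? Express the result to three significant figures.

Eᵢ/kT = 0, 1.2137, 2.6260, 4.7863.
Z = Σ gᵢe^(−Eᵢ/kT) = 4·e^(−0) + 3·e^(−1.2137) + 1·e^(−2.6260) + 2·e^(−4.7863) = 4.0000 + 0.89129 + 0.072367 + 0.016687 = 4.9803.
⟨E⟩ = Σ Eᵢ gᵢe^(−Eᵢ/kT) / Z = (0·4.0000 + 0.159·0.89129 + 0.344·0.072367 + 0.627·0.016687) / 4.9803 = 0.0356 eV.

0.0356 eV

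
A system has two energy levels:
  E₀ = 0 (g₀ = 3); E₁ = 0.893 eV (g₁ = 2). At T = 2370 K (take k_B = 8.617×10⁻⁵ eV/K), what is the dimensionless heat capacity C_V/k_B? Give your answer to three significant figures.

0.158

k_BT = 8.617×10⁻⁵ × 2370 K = 0.20422 eV.
Eᵢ/kT = 0, 4.3727.
Z = Σ gᵢe^(−Eᵢ/kT) = 3·e^(−0) + 2·e^(−4.3727) = 3.0000 + 0.025234 = 3.0252.
⟨E⟩ = 0.0074488 eV, ⟨E²⟩ = 0.0066517 eV².
C_V/k_B = (⟨E²⟩ − ⟨E⟩²)/(kT)² = (0.0066517 − 0.000055485)/0.041706 = 0.158.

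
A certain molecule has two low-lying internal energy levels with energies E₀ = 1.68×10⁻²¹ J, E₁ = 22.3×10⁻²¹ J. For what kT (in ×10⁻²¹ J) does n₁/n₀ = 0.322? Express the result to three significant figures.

18.2 ×10⁻²¹ J

n₁/n₀ = exp[−(E₁−E₀)/kT] = 0.322.
⇒ (E₁−E₀)/kT = ln(1/0.322) = ln(3.1056) = 1.1332.
kT = 20.62 ×10⁻²¹ J / 1.1332 = 18.2 ×10⁻²¹ J.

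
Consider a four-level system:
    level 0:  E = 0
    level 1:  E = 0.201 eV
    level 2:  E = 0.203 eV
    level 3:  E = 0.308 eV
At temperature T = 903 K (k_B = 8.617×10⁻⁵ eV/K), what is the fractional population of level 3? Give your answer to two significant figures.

k_BT = 8.617×10⁻⁵ × 903 K = 0.07781 eV.
Eᵢ/kT = 0, 2.583, 2.609, 3.958.
Z = Σ e^(−Eᵢ/kT) = e^(−0) + e^(−2.583) + e^(−2.609) + e^(−3.958) = 1.000 + 0.07555 + 0.07361 + 0.01910 = 1.168.
P₃ = e^(−E₃/kT) / Z = 0.01910/1.168 = 0.016.

0.016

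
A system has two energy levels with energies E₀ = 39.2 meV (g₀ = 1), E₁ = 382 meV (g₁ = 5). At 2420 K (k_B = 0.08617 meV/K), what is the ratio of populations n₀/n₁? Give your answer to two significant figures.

1.0

k_BT = 0.08617 × 2420 K = 208.5 meV.
n₀/n₁ = (g₀/g₁) exp[−(E₀−E₁)/kT] = (1/5) × exp(−(-342.8 meV)/(208.5 meV)) = (1/5) × exp(1.644) = 1.0.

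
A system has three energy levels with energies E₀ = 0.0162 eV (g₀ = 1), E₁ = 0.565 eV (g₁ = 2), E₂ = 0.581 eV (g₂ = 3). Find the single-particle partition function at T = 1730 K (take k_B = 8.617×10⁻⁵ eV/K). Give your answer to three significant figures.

Z = 1.00

k_BT = 8.617×10⁻⁵ × 1730 K = 0.14907 eV.
Eᵢ/kT = 0.10867, 3.7902, 3.8975.
Z = Σ gᵢe^(−Eᵢ/kT) = 1·e^(−0.10867) + 2·e^(−3.7902) + 3·e^(−3.8975) = 0.89703 + 0.045182 + 0.060878 = 1.0031.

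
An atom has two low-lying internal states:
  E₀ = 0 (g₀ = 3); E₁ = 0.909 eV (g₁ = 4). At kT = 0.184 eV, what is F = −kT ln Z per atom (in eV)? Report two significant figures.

-0.20 eV

Eᵢ/kT = 0, 4.940.
Z = Σ gᵢe^(−Eᵢ/kT) = 3·e^(−0) + 4·e^(−4.940) = 3.000 + 0.02862 = 3.029.
F = −kT ln Z = −0.184 × ln(3.029) = −0.184 × 1.108 = -0.20 eV.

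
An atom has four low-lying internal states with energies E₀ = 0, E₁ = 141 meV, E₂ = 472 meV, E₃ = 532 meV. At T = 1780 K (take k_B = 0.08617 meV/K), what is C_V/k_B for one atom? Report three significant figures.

0.604

k_BT = 0.08617 × 1780 K = 153.38 meV.
Eᵢ/kT = 0, 0.91929, 3.0773, 3.4685.
Z = Σ e^(−Eᵢ/kT) = e^(−0) + e^(−0.91929) + e^(−3.0773) + e^(−3.4685) = 1.0000 + 0.39880 + 0.046084 + 0.031164 = 1.4760.
⟨E⟩ = 64.066 meV, ⟨E²⟩ = 18303 meV².
C_V/k_B = (⟨E²⟩ − ⟨E⟩²)/(kT)² = (18303 − 4104.5)/23525 = 0.604.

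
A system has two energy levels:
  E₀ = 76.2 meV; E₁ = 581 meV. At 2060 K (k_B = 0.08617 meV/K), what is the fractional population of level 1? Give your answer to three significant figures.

0.0550

k_BT = 0.08617 × 2060 K = 177.51 meV.
Eᵢ/kT = 0.42927, 3.2731.
Z = Σ e^(−Eᵢ/kT) = e^(−0.42927) + e^(−3.2731) = 0.65098 + 0.037889 = 0.68887.
P₁ = e^(−E₁/kT) / Z = 0.037889/0.68887 = 0.0550.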